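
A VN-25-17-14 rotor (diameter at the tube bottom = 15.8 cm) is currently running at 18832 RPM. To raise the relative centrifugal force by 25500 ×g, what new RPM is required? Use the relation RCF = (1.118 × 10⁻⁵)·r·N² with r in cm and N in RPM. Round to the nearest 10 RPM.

≈ 25360 RPM

r = 15.8 / 2 = 7.9 cm
Current RCF = 1.118 × 10⁻⁵ × 7.9 × (18832)² = 1.118 × 10⁻⁵ × 7.9 × 354,644,224 ≈ 31,322.9 × g
Target RCF = 31,322.9 + 25,500 = 56,822.9 × g
N² = 56,822.9 / (8.8322 × 10⁻⁵) = 643,360,658
N ≈ √643,360,658 ≈ 25,364.6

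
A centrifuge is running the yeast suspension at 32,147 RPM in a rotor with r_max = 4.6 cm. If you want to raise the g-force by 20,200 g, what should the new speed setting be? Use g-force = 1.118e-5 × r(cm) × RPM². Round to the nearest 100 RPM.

≈ 37800 RPM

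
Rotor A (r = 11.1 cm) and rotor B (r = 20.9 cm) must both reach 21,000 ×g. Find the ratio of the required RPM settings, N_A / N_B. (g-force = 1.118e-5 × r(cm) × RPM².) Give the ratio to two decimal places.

1.37

At fixed RCF, N ∝ 1/√r, so N_A/N_B = √(r_B/r_A) = √(20.9/11.1) = √1.882883 = 1.3722.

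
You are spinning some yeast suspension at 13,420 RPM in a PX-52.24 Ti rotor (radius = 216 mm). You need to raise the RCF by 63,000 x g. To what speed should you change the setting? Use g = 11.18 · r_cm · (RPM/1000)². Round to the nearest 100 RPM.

r = 216 mm = 21.6 cm
Current RCF = 11.18 × 21.6 × (13.42)² = 11.18 × 21.6 × 180.0964 ≈ 43,491.1 × g
Target RCF = 43,491.1 + 63,000 = 106,491.1 × g
(N/1000)² = 106,491.1 / 241.488 = 440.9788
N = 1000 × √440.9788 ≈ 20,999.5

N₂ ≈ 21000 RPM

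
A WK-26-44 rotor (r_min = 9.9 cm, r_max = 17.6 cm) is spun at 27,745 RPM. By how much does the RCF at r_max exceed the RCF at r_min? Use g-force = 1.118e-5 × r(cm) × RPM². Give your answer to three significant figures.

66300 × g

ΔRCF = 1.118 × 10⁻⁵ × (r_max − r_min) × N² = 1.118 × 10⁻⁵ × 7.7 × 769,785,025 ≈ 66,267.7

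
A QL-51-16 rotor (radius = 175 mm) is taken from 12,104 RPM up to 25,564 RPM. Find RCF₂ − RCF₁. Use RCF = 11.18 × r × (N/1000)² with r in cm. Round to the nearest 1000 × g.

r = 175 mm = 17.5 cm
RCF₁ = 11.18 × 17.5 × (12.104)² = 11.18 × 17.5 × 146.506816 ≈ 28,664.1 × g
RCF₂ = 11.18 × 17.5 × (25.564)² = 11.18 × 17.5 × 653.518096 ≈ 127,860.8 × g
Increase = 127,860.8 − 28,664.1 = 99,196.7

99000 g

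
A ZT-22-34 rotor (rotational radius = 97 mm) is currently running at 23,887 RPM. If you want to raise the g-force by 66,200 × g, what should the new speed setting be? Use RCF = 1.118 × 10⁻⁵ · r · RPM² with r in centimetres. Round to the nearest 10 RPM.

N₂ ≈ 34370 RPM

r = 97 mm = 9.7 cm
Current RCF = 1.118 × 10⁻⁵ × 9.7 × (23887)² = 1.118 × 10⁻⁵ × 9.7 × 570,588,769 ≈ 61,878.1 × g
Target RCF = 61,878.1 + 66,200 = 128,078.1 × g
N² = 128,078.1 / (10.8446 × 10⁻⁵) = 1,181,031,112
N ≈ √1,181,031,112 ≈ 34,366.1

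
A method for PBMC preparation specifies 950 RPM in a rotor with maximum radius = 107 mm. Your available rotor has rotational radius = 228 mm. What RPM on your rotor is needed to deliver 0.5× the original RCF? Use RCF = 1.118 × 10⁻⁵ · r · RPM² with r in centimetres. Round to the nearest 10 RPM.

≈ 460 RPM

Original rotor: r = 107 mm = 10.7 cm
RCF = 1.118 × 10⁻⁵ × r × N²
RCF_original = 1.118 × 10⁻⁵ × 10.7 × (950)² = 1.118 × 10⁻⁵ × 10.7 × 902,500 ≈ 108 × g
Target RCF = 0.5 × 108 ≈ 54 × g
Your rotor: r = 228 mm = 22.8 cm
54 = 1.118 × 10⁻⁵ × 22.8 × N²
N² = 54 / (25.4904 × 10⁻⁵) = 211,844
N ≈ √211,844 ≈ 460.3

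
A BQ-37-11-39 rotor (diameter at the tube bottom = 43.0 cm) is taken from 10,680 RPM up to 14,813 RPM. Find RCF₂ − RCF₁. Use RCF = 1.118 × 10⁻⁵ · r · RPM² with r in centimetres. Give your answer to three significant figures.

≈ 25300 g

r = 43.0 / 2 = 21.5 cm
RCF₁ = 1.118 × 10⁻⁵ × 21.5 × (10680)² = 1.118 × 10⁻⁵ × 21.5 × 114,062,400 ≈ 27,417.2 × g
RCF₂ = 1.118 × 10⁻⁵ × 21.5 × (14813)² = 1.118 × 10⁻⁵ × 21.5 × 219,424,969 ≈ 52,743.2 × g
Increase = 52,743.2 − 27,417.2 = 25,326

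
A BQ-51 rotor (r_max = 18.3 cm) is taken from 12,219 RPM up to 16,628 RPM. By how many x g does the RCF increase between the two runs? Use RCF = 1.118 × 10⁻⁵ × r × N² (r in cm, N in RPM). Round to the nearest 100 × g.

RCF₁ = 1.118 × 10⁻⁵ × 18.3 × (12219)² = 1.118 × 10⁻⁵ × 18.3 × 149,303,961 ≈ 30,546.7 × g
RCF₂ = 1.118 × 10⁻⁵ × 18.3 × (16628)² = 1.118 × 10⁻⁵ × 18.3 × 276,490,384 ≈ 56,568.3 × g
Increase = 56,568.3 − 30,546.7 = 26,021.6

≈ 26000 x g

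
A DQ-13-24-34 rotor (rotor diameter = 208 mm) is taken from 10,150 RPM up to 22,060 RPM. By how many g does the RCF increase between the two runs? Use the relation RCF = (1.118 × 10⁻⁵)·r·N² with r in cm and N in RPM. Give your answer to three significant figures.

44600 g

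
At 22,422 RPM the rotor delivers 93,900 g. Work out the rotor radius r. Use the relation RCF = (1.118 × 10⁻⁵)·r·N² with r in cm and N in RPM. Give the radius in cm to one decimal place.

≈ 16.7 cm

93900 = 1.118 × 10⁻⁵ × r × (22422)²
r = 93900 / (1.118 × 10⁻⁵ × 502,746,084) = 93900 / 5620.701 ≈ 16.706 cm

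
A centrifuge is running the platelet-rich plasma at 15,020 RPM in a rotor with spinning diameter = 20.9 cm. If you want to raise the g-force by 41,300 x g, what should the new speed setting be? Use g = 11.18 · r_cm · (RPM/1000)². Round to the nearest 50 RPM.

N₂ ≈ 24050 RPM

r = 20.9 / 2 = 10.45 cm
Current RCF = 11.18 × 10.45 × (15.02)² = 11.18 × 10.45 × 225.6004 ≈ 26,357.1 × g
Target RCF = 26,357.1 + 41,300 = 67,657.1 × g
(N/1000)² = 67,657.1 / 116.831 = 579.1023
N = 1000 × √579.1023 ≈ 24,064.5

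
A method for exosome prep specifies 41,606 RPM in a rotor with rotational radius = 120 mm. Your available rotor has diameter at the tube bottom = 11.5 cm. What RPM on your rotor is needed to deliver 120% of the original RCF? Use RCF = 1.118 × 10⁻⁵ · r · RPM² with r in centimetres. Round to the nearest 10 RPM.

Original rotor: r = 120 mm = 12.0 cm
RCF = 1.118 × 10⁻⁵ × r × N²
RCF_original = 1.118 × 10⁻⁵ × 12 × (41606)² = 1.118 × 10⁻⁵ × 12 × 1,731,059,236 ≈ 232,238.9 × g
Target RCF = 1.2 × 232,238.9 ≈ 278,686.7 × g
Your rotor: r = 11.5 / 2 = 5.75 cm
278,686.7 = 1.118 × 10⁻⁵ × 5.75 × N²
N² = 278,686.7 / (6.4285 × 10⁻⁵) = 4,335,174,613
N ≈ √4,335,174,613 ≈ 65,842.0

≈ 65840 RPM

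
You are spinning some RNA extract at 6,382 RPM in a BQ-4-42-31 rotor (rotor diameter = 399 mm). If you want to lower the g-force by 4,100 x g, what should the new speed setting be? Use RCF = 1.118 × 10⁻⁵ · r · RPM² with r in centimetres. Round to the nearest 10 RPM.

N₂ ≈ 4730 RPM

r = 399 mm / 2 = 199.5 mm = 19.95 cm
Current RCF = 1.118 × 10⁻⁵ × 19.95 × (6382)² = 1.118 × 10⁻⁵ × 19.95 × 40,729,924 ≈ 9,084.4 × g
Target RCF = 9,084.4 − 4,100 = 4,984.4 × g
N² = 4,984.4 / (22.3041 × 10⁻⁵) = 22,347,461
N ≈ √22,347,461 ≈ 4,727.3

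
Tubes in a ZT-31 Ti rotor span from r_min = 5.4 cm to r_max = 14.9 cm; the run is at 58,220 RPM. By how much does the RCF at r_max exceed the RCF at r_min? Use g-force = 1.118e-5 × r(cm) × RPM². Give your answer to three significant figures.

RCF_max = 1.118 × 10⁻⁵ × 14.9 × (58220)² = 1.118 × 10⁻⁵ × 14.9 × 3,389,568,400 ≈ 564,641.1 × g
RCF_min = 1.118 × 10⁻⁵ × 5.4 × (58220)² = 1.118 × 10⁻⁵ × 5.4 × 3,389,568,400 ≈ 204,635 × g
ΔRCF = 564,641.1 − 204,635 = 360,006.1

360000 ×g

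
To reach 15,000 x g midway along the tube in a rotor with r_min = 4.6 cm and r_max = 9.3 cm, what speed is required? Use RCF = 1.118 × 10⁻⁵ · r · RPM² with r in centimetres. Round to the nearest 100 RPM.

r_avg = (4.6 + 9.3) / 2 = 6.95 cm
15,000 = 1.118 × 10⁻⁵ × 6.95 × N²
N² = 15,000 / (7.7701 × 10⁻⁵) = 193,047,709
N ≈ √193,047,709 ≈ 13,894.2

≈ 13900 RPM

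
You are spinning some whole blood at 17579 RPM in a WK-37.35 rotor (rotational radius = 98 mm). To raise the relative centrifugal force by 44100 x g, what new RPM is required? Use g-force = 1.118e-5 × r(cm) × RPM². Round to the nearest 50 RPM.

r = 98 mm = 9.8 cm
Current RCF = 1.118 × 10⁻⁵ × 9.8 × (17579)² = 1.118 × 10⁻⁵ × 9.8 × 309,021,241 ≈ 33,857.6 × g
Target RCF = 33,857.6 + 44,100 = 77,957.6 × g
N² = 77,957.6 / (10.9564 × 10⁻⁵) = 711,525,684
N ≈ √711,525,684 ≈ 26,674.4

N₂ ≈ 26650 RPM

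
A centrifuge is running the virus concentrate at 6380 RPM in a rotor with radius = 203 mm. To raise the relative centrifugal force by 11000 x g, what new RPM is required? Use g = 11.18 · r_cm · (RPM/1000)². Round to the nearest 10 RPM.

9440 RPM

r = 203 mm = 20.3 cm
Current RCF = 11.18 × 20.3 × (6.38)² = 11.18 × 20.3 × 40.7044 ≈ 9,238 × g
Target RCF = 9,238 + 11,000 = 20,238 × g
(N/1000)² = 20,238 / 226.954 = 89.17226
N = 1000 × √89.17226 ≈ 9,443.1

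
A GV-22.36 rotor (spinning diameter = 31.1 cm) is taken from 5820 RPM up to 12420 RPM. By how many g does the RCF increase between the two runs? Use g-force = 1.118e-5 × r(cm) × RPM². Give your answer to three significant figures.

r = 31.1 / 2 = 15.55 cm
RCF₁ = 1.118 × 10⁻⁵ × 15.55 × (5820)² = 1.118 × 10⁻⁵ × 15.55 × 33,872,400 ≈ 5,888.7 × g
RCF₂ = 1.118 × 10⁻⁵ × 15.55 × (12420)² = 1.118 × 10⁻⁵ × 15.55 × 154,256,400 ≈ 26,817.3 × g
Increase = 26,817.3 − 5,888.7 = 20,928.6

20900 g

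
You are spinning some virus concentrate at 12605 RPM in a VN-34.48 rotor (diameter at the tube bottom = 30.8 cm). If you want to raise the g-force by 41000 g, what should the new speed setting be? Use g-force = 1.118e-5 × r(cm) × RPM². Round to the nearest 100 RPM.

19900 RPM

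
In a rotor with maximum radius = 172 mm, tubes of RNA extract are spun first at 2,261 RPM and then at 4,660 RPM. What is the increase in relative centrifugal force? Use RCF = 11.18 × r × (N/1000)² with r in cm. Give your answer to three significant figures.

r = 172 mm = 17.2 cm
RCF₁ = 11.18 × 17.2 × (2.261)² = 11.18 × 17.2 × 5.112121 ≈ 983 × g
RCF₂ = 11.18 × 17.2 × (4.66)² = 11.18 × 17.2 × 21.7156 ≈ 4,175.8 × g
Increase = 4,175.8 − 983 = 3,192.8

3190 g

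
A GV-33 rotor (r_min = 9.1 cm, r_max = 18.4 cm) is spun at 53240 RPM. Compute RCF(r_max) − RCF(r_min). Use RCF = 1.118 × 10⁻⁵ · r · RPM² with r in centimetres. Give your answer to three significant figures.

295000 ×g

RCF_max = 1.118 × 10⁻⁵ × 18.4 × (53240)² = 1.118 × 10⁻⁵ × 18.4 × 2,834,497,600 ≈ 583,090.2 × g
RCF_min = 1.118 × 10⁻⁵ × 9.1 × (53240)² = 1.118 × 10⁻⁵ × 9.1 × 2,834,497,600 ≈ 288,376.1 × g
ΔRCF = 583,090.2 − 288,376.1 = 294,714.1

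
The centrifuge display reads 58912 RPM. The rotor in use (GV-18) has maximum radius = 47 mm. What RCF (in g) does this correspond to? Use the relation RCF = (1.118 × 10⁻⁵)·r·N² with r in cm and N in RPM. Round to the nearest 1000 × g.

r = 47 mm = 4.7 cm
RCF = 1.118 × 10⁻⁵ × r × N²
RCF = 1.118 × 10⁻⁵ × 4.7 × (58912)² = 1.118 × 10⁻⁵ × 4.7 × 3,470,623,744 ≈ 182,367.4 × g

RCF ≈ 182000 g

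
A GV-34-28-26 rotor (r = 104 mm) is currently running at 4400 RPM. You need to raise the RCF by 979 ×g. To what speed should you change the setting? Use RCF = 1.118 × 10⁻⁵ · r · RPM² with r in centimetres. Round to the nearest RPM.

≈ 5271 RPM

r = 104 mm = 10.4 cm
Current RCF = 1.118 × 10⁻⁵ × 10.4 × (4400)² = 1.118 × 10⁻⁵ × 10.4 × 19,360,000 ≈ 2,251 × g
Target RCF = 2,251 + 979 = 3,230 × g
N² = 3,230 / (11.6272 × 10⁻⁵) = 27,779,689
N ≈ √27,779,689 ≈ 5,270.6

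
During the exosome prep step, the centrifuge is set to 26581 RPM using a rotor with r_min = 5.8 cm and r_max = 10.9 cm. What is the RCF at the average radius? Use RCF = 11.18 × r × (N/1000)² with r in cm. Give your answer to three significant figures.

66000 ×g

r_avg = (5.8 + 10.9) / 2 = 8.35 cm
RCF = 11.18 × 8.35 × (26.581)² = 11.18 × 8.35 × 706.549561 ≈ 65,958.5 × g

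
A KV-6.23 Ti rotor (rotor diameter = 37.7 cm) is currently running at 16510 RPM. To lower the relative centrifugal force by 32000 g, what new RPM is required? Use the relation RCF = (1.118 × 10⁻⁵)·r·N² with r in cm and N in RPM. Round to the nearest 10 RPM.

r = 37.7 / 2 = 18.85 cm
Current RCF = 1.118 × 10⁻⁵ × 18.85 × (16510)² = 1.118 × 10⁻⁵ × 18.85 × 272,580,100 ≈ 57,444.3 × g
Target RCF = 57,444.3 − 32,000 = 25,444.3 × g
N² = 25,444.3 / (21.0743 × 10⁻⁵) = 120,736,157
N ≈ √120,736,157 ≈ 10,988.0

≈ 10990 RPM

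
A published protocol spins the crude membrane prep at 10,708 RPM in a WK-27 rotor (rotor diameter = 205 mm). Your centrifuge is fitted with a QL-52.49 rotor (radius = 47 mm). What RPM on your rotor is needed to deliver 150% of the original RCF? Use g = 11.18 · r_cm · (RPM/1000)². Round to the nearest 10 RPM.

19370 RPM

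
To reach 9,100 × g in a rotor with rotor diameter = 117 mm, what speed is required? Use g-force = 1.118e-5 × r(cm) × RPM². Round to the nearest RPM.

N ≈ 11796 RPM

r = 117 mm / 2 = 58.5 mm = 5.85 cm
9,100 = 1.118 × 10⁻⁵ × 5.85 × N²
N² = 9,100 / (6.5403 × 10⁻⁵) = 139,137,348
N ≈ √139,137,348 ≈ 11,795.6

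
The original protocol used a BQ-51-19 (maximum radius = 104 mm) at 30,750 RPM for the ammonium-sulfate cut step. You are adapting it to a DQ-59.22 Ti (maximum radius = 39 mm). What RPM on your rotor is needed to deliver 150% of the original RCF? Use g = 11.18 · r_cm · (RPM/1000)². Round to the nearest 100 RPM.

Original rotor: r = 104 mm = 10.4 cm
RCF = 11.18 × r × (N/1000)²
RCF_original = 11.18 × 10.4 × (30.75)² = 11.18 × 10.4 × 945.5625 ≈ 109,942.4 × g
Target RCF = 1.5 × 109,942.4 ≈ 164,913.6 × g
Your rotor: r = 39 mm = 3.9 cm
164,913.6 = 11.18 × 3.9 × (N/1000)²
(N/1000)² = 164,913.6 / 43.602 = 3782.249
N = 1000 × √3782.249 ≈ 61,500.0

≈ 61500 RPM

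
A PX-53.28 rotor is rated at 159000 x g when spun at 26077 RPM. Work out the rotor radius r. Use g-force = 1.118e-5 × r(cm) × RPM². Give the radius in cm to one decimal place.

20.9 cm

159000 = 1.118 × 10⁻⁵ × r × (26077)²
r = 159000 / (1.118 × 10⁻⁵ × 680,009,929) = 159000 / 7602.511 ≈ 20.914 cm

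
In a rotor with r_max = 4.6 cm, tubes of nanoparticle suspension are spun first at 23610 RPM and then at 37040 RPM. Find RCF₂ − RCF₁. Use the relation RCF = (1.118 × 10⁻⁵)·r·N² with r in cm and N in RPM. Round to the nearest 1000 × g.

42000 g

RCF₁ = 1.118 × 10⁻⁵ × 4.6 × (23610)² = 1.118 × 10⁻⁵ × 4.6 × 557,432,100 ≈ 28,667.6 × g
RCF₂ = 1.118 × 10⁻⁵ × 4.6 × (37040)² = 1.118 × 10⁻⁵ × 4.6 × 1,371,961,600 ≈ 70,557.2 × g
Increase = 70,557.2 − 28,667.6 = 41,889.6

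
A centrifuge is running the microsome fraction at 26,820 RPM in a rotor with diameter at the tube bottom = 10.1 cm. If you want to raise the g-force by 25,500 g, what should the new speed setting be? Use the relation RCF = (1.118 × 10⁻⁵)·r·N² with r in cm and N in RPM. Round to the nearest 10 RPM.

N₂ ≈ 34220 RPM

r = 10.1 / 2 = 5.05 cm
Current RCF = 1.118 × 10⁻⁵ × 5.05 × (26820)² = 1.118 × 10⁻⁵ × 5.05 × 719,312,400 ≈ 40,611.7 × g
Target RCF = 40,611.7 + 25,500 = 66,111.7 × g
N² = 66,111.7 / (5.6459 × 10⁻⁵) = 1,170,968,313
N ≈ √1,170,968,313 ≈ 34,219.4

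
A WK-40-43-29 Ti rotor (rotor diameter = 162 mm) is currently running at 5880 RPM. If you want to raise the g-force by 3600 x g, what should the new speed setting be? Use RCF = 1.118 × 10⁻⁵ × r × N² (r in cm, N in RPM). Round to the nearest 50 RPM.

N₂ ≈ 8600 RPM

r = 162 mm / 2 = 81 mm = 8.1 cm
Current RCF = 1.118 × 10⁻⁵ × 8.1 × (5880)² = 1.118 × 10⁻⁵ × 8.1 × 34,574,400 ≈ 3,131 × g
Target RCF = 3,131 + 3,600 = 6,731 × g
N² = 6,731 / (9.0558 × 10⁻⁵) = 74,328,055
N ≈ √74,328,055 ≈ 8,621.4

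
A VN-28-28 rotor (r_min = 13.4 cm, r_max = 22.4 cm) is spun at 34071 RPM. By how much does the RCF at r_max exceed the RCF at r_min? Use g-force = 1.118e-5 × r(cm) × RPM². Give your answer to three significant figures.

RCF_max = 1.118 × 10⁻⁵ × 22.4 × (34071)² = 1.118 × 10⁻⁵ × 22.4 × 1,160,833,041 ≈ 290,709.7 × g
RCF_min = 1.118 × 10⁻⁵ × 13.4 × (34071)² = 1.118 × 10⁻⁵ × 13.4 × 1,160,833,041 ≈ 173,906.7 × g
ΔRCF = 290,709.7 − 173,906.7 = 116,803

ΔRCF ≈ 117000 g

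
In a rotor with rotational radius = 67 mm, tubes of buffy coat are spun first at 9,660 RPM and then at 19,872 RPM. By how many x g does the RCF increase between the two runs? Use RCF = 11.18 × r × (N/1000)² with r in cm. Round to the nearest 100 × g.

r = 67 mm = 6.7 cm
RCF₁ = 11.18 × 6.7 × (9.66)² = 11.18 × 6.7 × 93.3156 ≈ 6,989.9 × g
RCF₂ = 11.18 × 6.7 × (19.872)² = 11.18 × 6.7 × 394.896384 ≈ 29,580.1 × g
Increase = 29,580.1 − 6,989.9 = 22,590.2

≈ 22600 x g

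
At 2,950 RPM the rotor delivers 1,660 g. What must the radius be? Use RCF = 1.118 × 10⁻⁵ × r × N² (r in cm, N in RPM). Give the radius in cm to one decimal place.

RCF = 1.118 × 10⁻⁵ × r × N²
1660 = 1.118 × 10⁻⁵ × r × (2950)²
r = 1660 / (1.118 × 10⁻⁵ × 8,702,500) = 1660 / 97.29395 ≈ 17.062 cm

17.1 cm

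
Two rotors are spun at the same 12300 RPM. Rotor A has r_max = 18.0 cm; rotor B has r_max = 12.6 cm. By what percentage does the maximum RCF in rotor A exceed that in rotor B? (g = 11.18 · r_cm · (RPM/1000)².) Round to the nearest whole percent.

43%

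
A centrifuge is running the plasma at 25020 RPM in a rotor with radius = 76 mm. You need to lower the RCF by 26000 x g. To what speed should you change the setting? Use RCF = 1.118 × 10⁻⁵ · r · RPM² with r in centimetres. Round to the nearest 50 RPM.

r = 76 mm = 7.6 cm
Current RCF = 1.118 × 10⁻⁵ × 7.6 × (25020)² = 1.118 × 10⁻⁵ × 7.6 × 626,000,400 ≈ 53,190 × g
Target RCF = 53,190 − 26,000 = 27,190 × g
N² = 27,190 / (8.4968 × 10⁻⁵) = 320,002,825
N ≈ √320,002,825 ≈ 17,888.6

N₂ ≈ 17900 RPM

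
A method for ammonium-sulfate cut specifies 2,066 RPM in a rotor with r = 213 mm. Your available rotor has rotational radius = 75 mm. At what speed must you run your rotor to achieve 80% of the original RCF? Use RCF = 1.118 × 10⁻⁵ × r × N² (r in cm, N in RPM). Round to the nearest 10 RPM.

3110 RPM

Original rotor: r = 213 mm = 21.3 cm
RCF_original = 1.118 × 10⁻⁵ × 21.3 × (2066)² = 1.118 × 10⁻⁵ × 21.3 × 4,268,356 ≈ 1,016.4 × g
Target RCF = 0.8 × 1,016.4 ≈ 813.1 × g
Your rotor: r = 75 mm = 7.5 cm
813.1 = 1.118 × 10⁻⁵ × 7.5 × N²
N² = 813.1 / (8.385 × 10⁻⁵) = 9,697,078
N ≈ √9,697,078 ≈ 3,114.0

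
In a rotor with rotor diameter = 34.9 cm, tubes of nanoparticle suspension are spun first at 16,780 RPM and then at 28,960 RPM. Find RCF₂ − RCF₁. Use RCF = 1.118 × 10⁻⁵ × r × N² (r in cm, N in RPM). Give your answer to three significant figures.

r = 34.9 / 2 = 17.45 cm
RCF₁ = 1.118 × 10⁻⁵ × 17.45 × (16780)² = 1.118 × 10⁻⁵ × 17.45 × 281,568,400 ≈ 54,931.5 × g
RCF₂ = 1.118 × 10⁻⁵ × 17.45 × (28960)² = 1.118 × 10⁻⁵ × 17.45 × 838,681,600 ≈ 163,619.2 × g
Increase = 163,619.2 − 54,931.5 = 108,687.7

109000 g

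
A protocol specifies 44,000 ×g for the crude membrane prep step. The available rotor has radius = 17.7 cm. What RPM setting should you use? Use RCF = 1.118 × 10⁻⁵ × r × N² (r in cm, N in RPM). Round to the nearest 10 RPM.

N ≈ 14910 RPM

44,000 = 1.118 × 10⁻⁵ × 17.7 × N²
N² = 44,000 / (19.7886 × 10⁻⁵) = 222,350,242
N ≈ √222,350,242 ≈ 14,911.4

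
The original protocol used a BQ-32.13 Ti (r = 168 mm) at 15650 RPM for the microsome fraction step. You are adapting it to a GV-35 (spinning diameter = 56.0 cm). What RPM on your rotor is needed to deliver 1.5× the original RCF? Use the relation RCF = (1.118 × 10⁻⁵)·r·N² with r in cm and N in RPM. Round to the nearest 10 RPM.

Original rotor: r = 168 mm = 16.8 cm
RCF_original = 1.118 × 10⁻⁵ × 16.8 × (15650)² = 1.118 × 10⁻⁵ × 16.8 × 244,922,500 ≈ 46,002.3 × g
Target RCF = 1.5 × 46,002.3 ≈ 69,003.5 × g
Your rotor: r = 56.0 / 2 = 28 cm
69,003.5 = 1.118 × 10⁻⁵ × 28 × N²
N² = 69,003.5 / (31.304 × 10⁻⁵) = 220,430,296
N ≈ √220,430,296 ≈ 14,846.9

14850 RPM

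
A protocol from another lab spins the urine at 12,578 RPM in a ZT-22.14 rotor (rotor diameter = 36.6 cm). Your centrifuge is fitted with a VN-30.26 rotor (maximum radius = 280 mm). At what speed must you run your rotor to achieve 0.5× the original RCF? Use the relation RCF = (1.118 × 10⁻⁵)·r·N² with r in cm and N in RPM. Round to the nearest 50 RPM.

7200 RPM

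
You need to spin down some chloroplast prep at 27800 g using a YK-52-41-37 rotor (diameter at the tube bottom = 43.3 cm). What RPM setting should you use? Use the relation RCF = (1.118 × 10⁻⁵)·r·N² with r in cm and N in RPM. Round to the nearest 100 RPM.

≈ 10700 RPM

r = 43.3 / 2 = 21.65 cm
27,800 = 1.118 × 10⁻⁵ × 21.65 × N²
N² = 27,800 / (24.2047 × 10⁻⁵) = 114,853,727
N ≈ √114,853,727 ≈ 10,717.0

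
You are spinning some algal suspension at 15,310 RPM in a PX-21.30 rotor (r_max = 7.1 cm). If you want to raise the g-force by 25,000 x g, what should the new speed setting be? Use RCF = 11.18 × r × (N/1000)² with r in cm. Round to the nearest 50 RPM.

23450 RPM

Current RCF = 11.18 × 7.1 × (15.31)² = 11.18 × 7.1 × 234.3961 ≈ 18,605.9 × g
Target RCF = 18,605.9 + 25,000 = 43,605.9 × g
(N/1000)² = 43,605.9 / 79.378 = 549.3449
N = 1000 × √549.3449 ≈ 23,438.1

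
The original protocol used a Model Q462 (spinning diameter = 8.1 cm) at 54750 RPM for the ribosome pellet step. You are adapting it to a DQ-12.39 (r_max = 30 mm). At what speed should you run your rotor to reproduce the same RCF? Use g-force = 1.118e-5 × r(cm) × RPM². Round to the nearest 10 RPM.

Original rotor: r = 8.1 / 2 = 4.05 cm
RCF_original = 1.118 × 10⁻⁵ × 4.05 × (54750)² = 1.118 × 10⁻⁵ × 4.05 × 2,997,562,500 ≈ 135,726.6 × g
Your rotor: r = 30 mm = 3.0 cm
135,726.6 = 1.118 × 10⁻⁵ × 3 × N²
N² = 135,726.6 / (3.354 × 10⁻⁵) = 4,046,708,408
N ≈ √4,046,708,408 ≈ 63,613.7

63610 RPM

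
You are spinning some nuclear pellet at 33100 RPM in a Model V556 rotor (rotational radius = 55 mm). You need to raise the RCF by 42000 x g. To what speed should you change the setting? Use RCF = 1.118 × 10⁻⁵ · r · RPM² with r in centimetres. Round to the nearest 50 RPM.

42150 RPM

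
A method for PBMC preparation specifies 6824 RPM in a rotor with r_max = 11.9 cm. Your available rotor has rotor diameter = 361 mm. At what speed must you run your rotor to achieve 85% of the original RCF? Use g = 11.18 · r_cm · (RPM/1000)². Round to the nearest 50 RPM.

RCF_original = 11.18 × 11.9 × (6.824)² = 11.18 × 11.9 × 46.566976 ≈ 6,195.4 × g
Target RCF = 0.85 × 6,195.4 ≈ 5,266.1 × g
Your rotor: r = 361 mm / 2 = 180.5 mm = 18.05 cm
5,266.1 = 11.18 × 18.05 × (N/1000)²
(N/1000)² = 5,266.1 / 201.799 = 26.09577
N = 1000 × √26.09577 ≈ 5,108.4

≈ 5100 RPM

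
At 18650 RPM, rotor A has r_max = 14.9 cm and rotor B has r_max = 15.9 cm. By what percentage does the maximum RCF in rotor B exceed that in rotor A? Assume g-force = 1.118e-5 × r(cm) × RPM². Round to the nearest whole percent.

7%

At equal RPM, RCF scales linearly with r: ratio = 15.9 / 14.9 = 1.0671.
So rotor B delivers 6.7% more g-force.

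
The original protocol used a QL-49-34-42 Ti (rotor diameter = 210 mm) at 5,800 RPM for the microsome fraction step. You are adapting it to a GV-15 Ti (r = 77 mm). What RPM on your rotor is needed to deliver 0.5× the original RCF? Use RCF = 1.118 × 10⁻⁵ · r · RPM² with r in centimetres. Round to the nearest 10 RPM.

≈ 4790 RPM

Original rotor: r = 210 mm / 2 = 105 mm = 10.5 cm
RCF_original = 1.118 × 10⁻⁵ × 10.5 × (5800)² = 1.118 × 10⁻⁵ × 10.5 × 33,640,000 ≈ 3,949 × g
Target RCF = 0.5 × 3,949 ≈ 1,974.5 × g
Your rotor: r = 77 mm = 7.7 cm
1,974.5 = 1.118 × 10⁻⁵ × 7.7 × N²
N² = 1,974.5 / (8.6086 × 10⁻⁵) = 22,936,366
N ≈ √22,936,366 ≈ 4,789.2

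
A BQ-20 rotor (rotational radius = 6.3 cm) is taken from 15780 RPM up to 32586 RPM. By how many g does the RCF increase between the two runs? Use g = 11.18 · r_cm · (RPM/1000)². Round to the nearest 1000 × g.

RCF₁ = 11.18 × 6.3 × (15.78)² = 11.18 × 6.3 × 249.0084 ≈ 17,538.7 × g
RCF₂ = 11.18 × 6.3 × (32.586)² = 11.18 × 6.3 × 1,061.847396 ≈ 74,790.2 × g
Increase = 74,790.2 − 17,538.7 = 57,251.5

57000 g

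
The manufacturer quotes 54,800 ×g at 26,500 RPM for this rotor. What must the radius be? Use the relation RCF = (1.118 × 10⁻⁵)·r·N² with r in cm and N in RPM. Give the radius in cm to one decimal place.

r ≈ 7.0 cm

54800 = 1.118 × 10⁻⁵ × r × (26500)²
r = 54800 / (1.118 × 10⁻⁵ × 702,250,000) = 54800 / 7851.155 ≈ 6.980 cm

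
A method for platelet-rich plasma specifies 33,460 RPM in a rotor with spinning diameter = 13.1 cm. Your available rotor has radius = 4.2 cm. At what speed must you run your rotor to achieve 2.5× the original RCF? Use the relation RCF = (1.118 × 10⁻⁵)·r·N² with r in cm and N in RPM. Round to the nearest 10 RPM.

Original rotor: r = 13.1 / 2 = 6.55 cm
RCF = 1.118 × 10⁻⁵ × r × N²
RCF_original = 1.118 × 10⁻⁵ × 6.55 × (33460)² = 1.118 × 10⁻⁵ × 6.55 × 1,119,571,600 ≈ 81,985.1 × g
Target RCF = 2.5 × 81,985.1 ≈ 204,962.8 × g
204,962.8 = 1.118 × 10⁻⁵ × 4.2 × N²
N² = 204,962.8 / (4.6956 × 10⁻⁵) = 4,364,997,018
N ≈ √4,364,997,018 ≈ 66,068.1

≈ 66070 RPM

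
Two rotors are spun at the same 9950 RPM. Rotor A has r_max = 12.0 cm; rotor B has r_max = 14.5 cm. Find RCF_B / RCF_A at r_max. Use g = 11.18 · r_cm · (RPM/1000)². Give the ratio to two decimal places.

At fixed N, RCF ∝ r, so RCF_B/RCF_A = r_B/r_A = 14.5 / 12.0 = 1.2083.

1.21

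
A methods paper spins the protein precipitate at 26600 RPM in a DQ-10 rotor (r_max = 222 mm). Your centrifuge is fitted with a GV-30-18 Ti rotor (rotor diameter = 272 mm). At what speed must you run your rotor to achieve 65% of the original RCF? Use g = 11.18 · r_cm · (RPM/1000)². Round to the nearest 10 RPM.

≈ 27400 RPM

Original rotor: r = 222 mm = 22.2 cm
RCF = 11.18 × r × (N/1000)²
RCF_original = 11.18 × 22.2 × (26.6)² = 11.18 × 22.2 × 707.56 ≈ 175,613.6 × g
Target RCF = 0.65 × 175,613.6 ≈ 114,148.8 × g
Your rotor: r = 272 mm / 2 = 136 mm = 13.6 cm
114,148.8 = 11.18 × 13.6 × (N/1000)²
(N/1000)² = 114,148.8 / 152.048 = 750.7419
N = 1000 × √750.7419 ≈ 27,399.7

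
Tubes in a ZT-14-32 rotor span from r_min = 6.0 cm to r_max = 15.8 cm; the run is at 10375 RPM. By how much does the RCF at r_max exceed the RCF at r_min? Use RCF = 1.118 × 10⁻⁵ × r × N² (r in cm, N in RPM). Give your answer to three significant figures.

11800 x g

ΔRCF = 1.118 × 10⁻⁵ × (r_max − r_min) × N² = 1.118 × 10⁻⁵ × 9.8 × 107,640,625 ≈ 11,793.5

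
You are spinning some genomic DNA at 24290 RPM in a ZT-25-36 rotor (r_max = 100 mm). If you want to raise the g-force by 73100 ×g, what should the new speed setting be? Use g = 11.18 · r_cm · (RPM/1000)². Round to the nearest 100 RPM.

≈ 35300 RPM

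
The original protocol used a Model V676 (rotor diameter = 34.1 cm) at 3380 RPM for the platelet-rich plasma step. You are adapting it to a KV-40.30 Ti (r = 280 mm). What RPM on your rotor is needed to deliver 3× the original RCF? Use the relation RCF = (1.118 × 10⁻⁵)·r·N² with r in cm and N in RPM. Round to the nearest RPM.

Original rotor: r = 34.1 / 2 = 17.05 cm
RCF_original = 1.118 × 10⁻⁵ × 17.05 × (3380)² = 1.118 × 10⁻⁵ × 17.05 × 11,424,400 ≈ 2,177.7 × g
Target RCF = 3 × 2,177.7 ≈ 6,533.1 × g
Your rotor: r = 280 mm = 28.0 cm
6,533.1 = 1.118 × 10⁻⁵ × 28 × N²
N² = 6,533.1 / (31.304 × 10⁻⁵) = 20,869,857
N ≈ √20,869,857 ≈ 4,568.4

4568 RPM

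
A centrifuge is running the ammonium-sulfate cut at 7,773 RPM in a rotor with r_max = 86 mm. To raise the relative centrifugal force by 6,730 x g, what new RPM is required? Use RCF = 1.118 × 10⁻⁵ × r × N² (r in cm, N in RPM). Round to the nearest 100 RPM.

r = 86 mm = 8.6 cm
Current RCF = 1.118 × 10⁻⁵ × 8.6 × (7773)² = 1.118 × 10⁻⁵ × 8.6 × 60,419,529 ≈ 5,809.2 × g
Target RCF = 5,809.2 + 6,730 = 12,539.2 × g
N² = 12,539.2 / (9.6148 × 10⁻⁵) = 130,415,609
N ≈ √130,415,609 ≈ 11,420.0

11400 RPM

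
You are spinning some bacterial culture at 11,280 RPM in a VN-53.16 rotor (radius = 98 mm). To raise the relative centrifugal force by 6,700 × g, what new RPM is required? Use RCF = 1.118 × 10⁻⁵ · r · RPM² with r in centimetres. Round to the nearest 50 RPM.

N₂ ≈ 13750 RPM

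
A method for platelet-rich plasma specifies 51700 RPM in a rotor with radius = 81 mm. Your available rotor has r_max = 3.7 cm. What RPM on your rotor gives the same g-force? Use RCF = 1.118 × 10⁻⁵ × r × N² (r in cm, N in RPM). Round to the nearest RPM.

≈ 76495 RPM

Original rotor: r = 81 mm = 8.1 cm
RCF_original = 1.118 × 10⁻⁵ × 8.1 × (51700)² = 1.118 × 10⁻⁵ × 8.1 × 2,672,890,000 ≈ 242,051.6 × g
242,051.6 = 1.118 × 10⁻⁵ × 3.7 × N²
N² = 242,051.6 / (4.1366 × 10⁻⁵) = 5,851,462,554
N ≈ √5,851,462,554 ≈ 76,494.9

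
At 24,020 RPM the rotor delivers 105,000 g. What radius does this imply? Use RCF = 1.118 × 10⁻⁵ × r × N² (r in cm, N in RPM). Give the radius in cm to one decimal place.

≈ 16.3 cm

105000 = 1.118 × 10⁻⁵ × r × (24020)²
r = 105000 / (1.118 × 10⁻⁵ × 576,960,400) = 105000 / 6450.417 ≈ 16.278 cm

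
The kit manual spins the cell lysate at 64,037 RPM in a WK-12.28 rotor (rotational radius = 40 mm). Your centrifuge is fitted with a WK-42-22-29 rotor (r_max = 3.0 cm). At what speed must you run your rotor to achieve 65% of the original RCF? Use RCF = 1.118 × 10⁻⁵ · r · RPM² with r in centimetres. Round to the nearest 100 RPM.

Original rotor: r = 40 mm = 4.0 cm
RCF = 1.118 × 10⁻⁵ × r × N²
RCF_original = 1.118 × 10⁻⁵ × 4 × (64037)² = 1.118 × 10⁻⁵ × 4 × 4,100,737,369 ≈ 183,385 × g
Target RCF = 0.65 × 183,385 ≈ 119,200.2 × g
119,200.2 = 1.118 × 10⁻⁵ × 3 × N²
N² = 119,200.2 / (3.354 × 10⁻⁵) = 3,553,971,377
N ≈ √3,553,971,377 ≈ 59,615.2

59600 RPM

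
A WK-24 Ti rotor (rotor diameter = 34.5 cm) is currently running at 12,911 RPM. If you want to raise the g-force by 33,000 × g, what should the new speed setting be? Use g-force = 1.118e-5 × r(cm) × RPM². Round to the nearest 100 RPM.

r = 34.5 / 2 = 17.25 cm
Current RCF = 1.118 × 10⁻⁵ × 17.25 × (12911)² = 1.118 × 10⁻⁵ × 17.25 × 166,693,921 ≈ 32,147.8 × g
Target RCF = 32,147.8 + 33,000 = 65,147.8 × g
N² = 65,147.8 / (19.2855 × 10⁻⁵) = 337,807,161
N ≈ √337,807,161 ≈ 18,379.5

18400 RPM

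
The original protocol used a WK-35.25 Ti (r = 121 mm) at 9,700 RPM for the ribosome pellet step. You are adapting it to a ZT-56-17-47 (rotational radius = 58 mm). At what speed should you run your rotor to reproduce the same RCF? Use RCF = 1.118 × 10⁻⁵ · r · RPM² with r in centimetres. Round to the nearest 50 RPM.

Original rotor: r = 121 mm = 12.1 cm
RCF = 1.118 × 10⁻⁵ × r × N²
RCF_original = 1.118 × 10⁻⁵ × 12.1 × (9700)² = 1.118 × 10⁻⁵ × 12.1 × 94,090,000 ≈ 12,728.3 × g
Your rotor: r = 58 mm = 5.8 cm
12,728.3 = 1.118 × 10⁻⁵ × 5.8 × N²
N² = 12,728.3 / (6.4844 × 10⁻⁵) = 196,291,099
N ≈ √196,291,099 ≈ 14,010.4

≈ 14000 RPM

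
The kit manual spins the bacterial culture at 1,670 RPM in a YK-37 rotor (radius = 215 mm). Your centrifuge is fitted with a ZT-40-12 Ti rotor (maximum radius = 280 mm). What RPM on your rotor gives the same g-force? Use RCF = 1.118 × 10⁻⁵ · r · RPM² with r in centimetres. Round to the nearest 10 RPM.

≈ 1460 RPM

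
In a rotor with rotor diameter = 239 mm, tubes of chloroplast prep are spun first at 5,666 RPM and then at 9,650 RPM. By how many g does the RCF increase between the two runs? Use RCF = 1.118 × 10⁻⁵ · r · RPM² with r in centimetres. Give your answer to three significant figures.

8150 g

r = 239 mm / 2 = 119.5 mm = 11.95 cm
RCF₁ = 1.118 × 10⁻⁵ × 11.95 × (5666)² = 1.118 × 10⁻⁵ × 11.95 × 32,103,556 ≈ 4,289.1 × g
RCF₂ = 1.118 × 10⁻⁵ × 11.95 × (9650)² = 1.118 × 10⁻⁵ × 11.95 × 93,122,500 ≈ 12,441.3 × g
Increase = 12,441.3 − 4,289.1 = 8,152.2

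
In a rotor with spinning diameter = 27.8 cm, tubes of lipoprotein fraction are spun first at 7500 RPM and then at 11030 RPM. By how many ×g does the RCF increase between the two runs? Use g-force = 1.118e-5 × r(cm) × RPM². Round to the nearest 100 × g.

≈ 10200 ×g

r = 27.8 / 2 = 13.9 cm
RCF₁ = 1.118 × 10⁻⁵ × 13.9 × (7500)² = 1.118 × 10⁻⁵ × 13.9 × 56,250,000 ≈ 8,741.4 × g
RCF₂ = 1.118 × 10⁻⁵ × 13.9 × (11030)² = 1.118 × 10⁻⁵ × 13.9 × 121,660,900 ≈ 18,906.3 × g
Increase = 18,906.3 − 8,741.4 = 10,164.9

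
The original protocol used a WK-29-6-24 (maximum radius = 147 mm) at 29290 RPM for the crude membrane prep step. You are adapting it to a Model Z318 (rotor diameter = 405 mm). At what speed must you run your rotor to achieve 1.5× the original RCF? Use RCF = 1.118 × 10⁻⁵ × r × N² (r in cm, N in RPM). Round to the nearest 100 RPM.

≈ 30600 RPM

Original rotor: r = 147 mm = 14.7 cm
RCF_original = 1.118 × 10⁻⁵ × 14.7 × (29290)² = 1.118 × 10⁻⁵ × 14.7 × 857,904,100 ≈ 140,993.1 × g
Target RCF = 1.5 × 140,993.1 ≈ 211,489.7 × g
Your rotor: r = 405 mm / 2 = 202.5 mm = 20.25 cm
211,489.7 = 1.118 × 10⁻⁵ × 20.25 × N²
N² = 211,489.7 / (22.6395 × 10⁻⁵) = 934,162,415
N ≈ √934,162,415 ≈ 30,564.1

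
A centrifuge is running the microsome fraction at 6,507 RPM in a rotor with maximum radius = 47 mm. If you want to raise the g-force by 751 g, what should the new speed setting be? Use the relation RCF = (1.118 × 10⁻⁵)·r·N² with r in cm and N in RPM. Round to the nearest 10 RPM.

r = 47 mm = 4.7 cm
Current RCF = 1.118 × 10⁻⁵ × 4.7 × (6507)² = 1.118 × 10⁻⁵ × 4.7 × 42,341,049 ≈ 2,224.9 × g
Target RCF = 2,224.9 + 751 = 2,975.9 × g
N² = 2,975.9 / (5.2546 × 10⁻⁵) = 56,634,187
N ≈ √56,634,187 ≈ 7,525.6

N₂ ≈ 7530 RPM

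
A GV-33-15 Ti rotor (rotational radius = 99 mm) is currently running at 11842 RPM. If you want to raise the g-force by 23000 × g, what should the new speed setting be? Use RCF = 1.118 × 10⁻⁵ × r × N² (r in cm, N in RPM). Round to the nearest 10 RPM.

r = 99 mm = 9.9 cm
Current RCF = 1.118 × 10⁻⁵ × 9.9 × (11842)² = 1.118 × 10⁻⁵ × 9.9 × 140,232,964 ≈ 15,521.3 × g
Target RCF = 15,521.3 + 23,000 = 38,521.3 × g
N² = 38,521.3 / (11.0682 × 10⁻⁵) = 348,035,814
N ≈ √348,035,814 ≈ 18,655.7

≈ 18660 RPM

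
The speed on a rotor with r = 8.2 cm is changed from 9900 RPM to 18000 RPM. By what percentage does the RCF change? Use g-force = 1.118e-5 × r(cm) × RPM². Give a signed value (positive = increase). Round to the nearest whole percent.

+231%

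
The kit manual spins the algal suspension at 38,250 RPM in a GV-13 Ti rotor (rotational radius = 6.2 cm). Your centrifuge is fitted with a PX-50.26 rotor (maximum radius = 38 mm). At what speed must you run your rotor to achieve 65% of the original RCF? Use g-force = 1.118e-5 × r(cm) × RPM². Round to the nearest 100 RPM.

39400 RPM

RCF_original = 1.118 × 10⁻⁵ × 6.2 × (38250)² = 1.118 × 10⁻⁵ × 6.2 × 1,463,062,500 ≈ 101,413.6 × g
Target RCF = 0.65 × 101,413.6 ≈ 65,918.8 × g
Your rotor: r = 38 mm = 3.8 cm
65,918.8 = 1.118 × 10⁻⁵ × 3.8 × N²
N² = 65,918.8 / (4.2484 × 10⁻⁵) = 1,551,614,726
N ≈ √1,551,614,726 ≈ 39,390.5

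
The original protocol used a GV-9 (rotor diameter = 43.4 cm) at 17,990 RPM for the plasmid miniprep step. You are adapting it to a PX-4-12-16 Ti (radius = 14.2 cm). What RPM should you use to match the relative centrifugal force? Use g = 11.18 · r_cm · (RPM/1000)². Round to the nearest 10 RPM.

≈ 22240 RPM

Original rotor: r = 43.4 / 2 = 21.7 cm
RCF = 11.18 × r × (N/1000)²
RCF_original = 11.18 × 21.7 × (17.99)² = 11.18 × 21.7 × 323.6401 ≈ 78,517 × g
78,517 = 11.18 × 14.2 × (N/1000)²
(N/1000)² = 78,517 / 158.756 = 494.5766
N = 1000 × √494.5766 ≈ 22,239.1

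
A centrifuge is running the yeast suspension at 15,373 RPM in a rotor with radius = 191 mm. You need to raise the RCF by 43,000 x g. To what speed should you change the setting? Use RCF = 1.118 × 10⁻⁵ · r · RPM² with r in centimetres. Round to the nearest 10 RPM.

r = 191 mm = 19.1 cm
Current RCF = 1.118 × 10⁻⁵ × 19.1 × (15373)² = 1.118 × 10⁻⁵ × 19.1 × 236,329,129 ≈ 50,465.2 × g
Target RCF = 50,465.2 + 43,000 = 93,465.2 × g
N² = 93,465.2 / (21.3538 × 10⁻⁵) = 437,698,208
N ≈ √437,698,208 ≈ 20,921.2

20920 RPM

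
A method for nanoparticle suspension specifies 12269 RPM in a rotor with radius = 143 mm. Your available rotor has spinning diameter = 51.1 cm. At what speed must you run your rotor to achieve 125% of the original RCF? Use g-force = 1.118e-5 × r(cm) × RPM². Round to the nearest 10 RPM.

≈ 10260 RPM

Original rotor: r = 143 mm = 14.3 cm
RCF_original = 1.118 × 10⁻⁵ × 14.3 × (12269)² = 1.118 × 10⁻⁵ × 14.3 × 150,528,361 ≈ 24,065.6 × g
Target RCF = 1.25 × 24,065.6 ≈ 30,082 × g
Your rotor: r = 51.1 / 2 = 25.55 cm
30,082 = 1.118 × 10⁻⁵ × 25.55 × N²
N² = 30,082 / (28.5649 × 10⁻⁵) = 105,311,064
N ≈ √105,311,064 ≈ 10,262.1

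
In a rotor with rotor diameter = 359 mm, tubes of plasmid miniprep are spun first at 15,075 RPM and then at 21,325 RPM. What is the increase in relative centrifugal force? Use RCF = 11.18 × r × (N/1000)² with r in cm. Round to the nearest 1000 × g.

≈ 46000 × g

r = 359 mm / 2 = 179.5 mm = 17.95 cm
RCF₁ = 11.18 × 17.95 × (15.075)² = 11.18 × 17.95 × 227.255625 ≈ 45,605.9 × g
RCF₂ = 11.18 × 17.95 × (21.325)² = 11.18 × 17.95 × 454.755625 ≈ 91,260.8 × g
Increase = 91,260.8 − 45,605.9 = 45,654.9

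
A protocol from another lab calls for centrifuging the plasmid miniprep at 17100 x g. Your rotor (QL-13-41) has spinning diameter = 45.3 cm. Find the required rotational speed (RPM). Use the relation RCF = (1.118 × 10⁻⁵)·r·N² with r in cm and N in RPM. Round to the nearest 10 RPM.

r = 45.3 / 2 = 22.65 cm
17,100 = 1.118 × 10⁻⁵ × 22.65 × N²
N² = 17,100 / (25.3227 × 10⁻⁵) = 67,528,344
N ≈ √67,528,344 ≈ 8,217.6

N ≈ 8220 RPM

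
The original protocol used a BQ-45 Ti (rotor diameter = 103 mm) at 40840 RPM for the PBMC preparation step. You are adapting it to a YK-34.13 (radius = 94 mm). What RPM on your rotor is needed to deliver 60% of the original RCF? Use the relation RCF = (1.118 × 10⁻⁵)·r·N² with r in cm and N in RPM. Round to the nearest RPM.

23415 RPM

Original rotor: r = 103 mm / 2 = 51.5 mm = 5.15 cm
RCF_original = 1.118 × 10⁻⁵ × 5.15 × (40840)² = 1.118 × 10⁻⁵ × 5.15 × 1,667,905,600 ≈ 96,033 × g
Target RCF = 0.6 × 96,033 ≈ 57,619.8 × g
Your rotor: r = 94 mm = 9.4 cm
57,619.8 = 1.118 × 10⁻⁵ × 9.4 × N²
N² = 57,619.8 / (10.5092 × 10⁻⁵) = 548,279,603
N ≈ √548,279,603 ≈ 23,415.4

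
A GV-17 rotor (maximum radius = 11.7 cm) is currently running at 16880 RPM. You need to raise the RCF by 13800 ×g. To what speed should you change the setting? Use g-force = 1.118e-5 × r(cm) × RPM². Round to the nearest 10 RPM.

≈ 19760 RPM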